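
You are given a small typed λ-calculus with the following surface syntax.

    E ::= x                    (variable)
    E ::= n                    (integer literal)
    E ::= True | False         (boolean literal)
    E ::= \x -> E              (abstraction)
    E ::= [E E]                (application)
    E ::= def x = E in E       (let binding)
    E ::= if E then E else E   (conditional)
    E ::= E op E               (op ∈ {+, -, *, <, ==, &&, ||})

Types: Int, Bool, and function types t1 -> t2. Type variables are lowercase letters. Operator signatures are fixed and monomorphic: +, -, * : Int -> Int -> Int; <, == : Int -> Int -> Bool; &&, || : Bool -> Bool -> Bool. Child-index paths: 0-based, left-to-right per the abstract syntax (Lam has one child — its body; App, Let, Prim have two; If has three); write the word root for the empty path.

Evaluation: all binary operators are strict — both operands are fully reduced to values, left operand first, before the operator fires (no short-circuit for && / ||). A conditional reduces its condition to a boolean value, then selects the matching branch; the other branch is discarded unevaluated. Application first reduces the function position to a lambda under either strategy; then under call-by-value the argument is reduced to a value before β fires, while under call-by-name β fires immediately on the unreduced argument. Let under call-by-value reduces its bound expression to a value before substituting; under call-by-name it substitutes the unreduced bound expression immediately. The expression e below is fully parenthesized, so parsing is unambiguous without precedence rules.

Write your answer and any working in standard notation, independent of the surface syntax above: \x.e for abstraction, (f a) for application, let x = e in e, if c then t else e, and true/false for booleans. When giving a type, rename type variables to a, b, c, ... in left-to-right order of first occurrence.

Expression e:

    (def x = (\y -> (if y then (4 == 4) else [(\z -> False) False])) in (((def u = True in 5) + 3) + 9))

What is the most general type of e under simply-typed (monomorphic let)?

Working:
y : a
  unify a ~ Bool
  unify Int ~ Int
  unify Int ~ Int
\z._ : b -> Bool
  unify b -> Bool ~ Bool -> c
  unify b ~ Bool
  unify Bool ~ c
_ _ : Bool
  unify Bool ~ Bool
\y._ : Bool -> Bool
let x : Bool -> Bool
let u : Bool
  unify Int ~ Int
  unify Int ~ Int
  unify Int ~ Int
  unify Int ~ Int

Answer: Int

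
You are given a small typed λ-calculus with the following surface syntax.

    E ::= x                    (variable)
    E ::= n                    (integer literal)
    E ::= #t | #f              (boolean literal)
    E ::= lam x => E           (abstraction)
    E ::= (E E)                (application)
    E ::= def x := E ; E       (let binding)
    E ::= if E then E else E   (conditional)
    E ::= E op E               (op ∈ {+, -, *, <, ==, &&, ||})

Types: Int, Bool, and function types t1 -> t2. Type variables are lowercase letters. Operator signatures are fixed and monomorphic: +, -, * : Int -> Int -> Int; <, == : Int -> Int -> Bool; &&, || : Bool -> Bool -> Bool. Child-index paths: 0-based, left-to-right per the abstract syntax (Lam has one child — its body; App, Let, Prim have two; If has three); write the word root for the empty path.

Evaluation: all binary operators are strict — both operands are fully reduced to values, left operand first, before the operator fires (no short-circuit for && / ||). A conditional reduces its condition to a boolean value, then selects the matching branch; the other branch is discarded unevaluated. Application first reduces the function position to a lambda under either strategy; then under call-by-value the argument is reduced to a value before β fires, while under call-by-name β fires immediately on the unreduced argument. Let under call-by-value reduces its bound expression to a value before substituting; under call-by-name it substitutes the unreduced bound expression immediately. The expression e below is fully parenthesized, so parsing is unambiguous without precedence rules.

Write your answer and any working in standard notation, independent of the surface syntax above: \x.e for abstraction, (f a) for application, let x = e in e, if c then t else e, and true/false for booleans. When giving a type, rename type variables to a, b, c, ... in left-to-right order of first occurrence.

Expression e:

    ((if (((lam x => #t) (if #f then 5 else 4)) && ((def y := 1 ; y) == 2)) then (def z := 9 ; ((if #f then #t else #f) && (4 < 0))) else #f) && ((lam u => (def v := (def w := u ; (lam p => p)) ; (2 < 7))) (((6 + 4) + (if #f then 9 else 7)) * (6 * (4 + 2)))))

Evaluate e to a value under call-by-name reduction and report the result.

Working:
step 0: ((if (((\x.true) (if false then 5 else 4)) && ((let y = 1 in y) == 2)) then (let z = 9 in ((if false then true else false) && (4 < 0))) else false) && ((\u.(let v = (let w = u in (\p.p)) in (2 < 7))) (((6 + 4) + (if false then 9 else 7)) * (6 * (4 + 2)))))
step 1: [beta@0.0.0] ((if (true && ((let y = 1 in y) == 2)) then (let z = 9 in ((if false then true else false) && (4 < 0))) else false) && ((\u.(let v = (let w = u in (\p.p)) in (2 < 7))) (((6 + 4) + (if false then 9 else 7)) * (6 * (4 + 2)))))
step 2: [let@0.0.1.0] ((if (true && (1 == 2)) then (let z = 9 in ((if false then true else false) && (4 < 0))) else false) && ((\u.(let v = (let w = u in (\p.p)) in (2 < 7))) (((6 + 4) + (if false then 9 else 7)) * (6 * (4 + 2)))))
step 3: [delta@0.0.1] ((if (true && false) then (let z = 9 in ((if false then true else false) && (4 < 0))) else false) && ((\u.(let v = (let w = u in (\p.p)) in (2 < 7))) (((6 + 4) + (if false then 9 else 7)) * (6 * (4 + 2)))))
step 4: [delta@0.0] ((if false then (let z = 9 in ((if false then true else false) && (4 < 0))) else false) && ((\u.(let v = (let w = u in (\p.p)) in (2 < 7))) (((6 + 4) + (if false then 9 else 7)) * (6 * (4 + 2)))))
step 5: [if@0] (false && ((\u.(let v = (let w = u in (\p.p)) in (2 < 7))) (((6 + 4) + (if false then 9 else 7)) * (6 * (4 + 2)))))
step 6: [beta@1] (false && (let v = (let w = (((6 + 4) + (if false then 9 else 7)) * (6 * (4 + 2))) in (\p.p)) in (2 < 7)))
step 7: [let@1] (false && (2 < 7))
step 8: [delta@1] (false && true)
step 9: [delta@root] false

Answer: false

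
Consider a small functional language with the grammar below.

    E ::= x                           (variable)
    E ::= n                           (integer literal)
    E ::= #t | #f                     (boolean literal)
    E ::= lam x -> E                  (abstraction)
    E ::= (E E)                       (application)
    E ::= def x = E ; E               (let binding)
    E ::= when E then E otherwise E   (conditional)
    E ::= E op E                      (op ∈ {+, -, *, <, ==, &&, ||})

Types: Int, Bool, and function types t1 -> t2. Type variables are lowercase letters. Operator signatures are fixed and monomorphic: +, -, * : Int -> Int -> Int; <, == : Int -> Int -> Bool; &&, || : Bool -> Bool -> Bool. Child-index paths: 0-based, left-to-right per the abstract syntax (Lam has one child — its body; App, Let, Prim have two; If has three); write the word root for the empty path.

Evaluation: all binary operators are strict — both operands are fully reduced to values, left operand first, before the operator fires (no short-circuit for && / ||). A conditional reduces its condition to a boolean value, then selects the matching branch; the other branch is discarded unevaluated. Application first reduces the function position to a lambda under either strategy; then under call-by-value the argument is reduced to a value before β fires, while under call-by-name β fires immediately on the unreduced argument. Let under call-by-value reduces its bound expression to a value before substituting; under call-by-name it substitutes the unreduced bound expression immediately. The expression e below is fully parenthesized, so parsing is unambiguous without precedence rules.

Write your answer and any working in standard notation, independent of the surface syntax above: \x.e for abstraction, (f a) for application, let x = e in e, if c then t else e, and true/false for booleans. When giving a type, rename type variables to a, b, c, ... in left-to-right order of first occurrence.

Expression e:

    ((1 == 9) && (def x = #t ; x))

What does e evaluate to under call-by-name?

Answer: false

Derivation:
step 0: ((1 == 9) && (let x = true in x))
step 1: [delta@0] (false && (let x = true in x))
step 2: [let@1] (false && true)
step 3: [delta@root] false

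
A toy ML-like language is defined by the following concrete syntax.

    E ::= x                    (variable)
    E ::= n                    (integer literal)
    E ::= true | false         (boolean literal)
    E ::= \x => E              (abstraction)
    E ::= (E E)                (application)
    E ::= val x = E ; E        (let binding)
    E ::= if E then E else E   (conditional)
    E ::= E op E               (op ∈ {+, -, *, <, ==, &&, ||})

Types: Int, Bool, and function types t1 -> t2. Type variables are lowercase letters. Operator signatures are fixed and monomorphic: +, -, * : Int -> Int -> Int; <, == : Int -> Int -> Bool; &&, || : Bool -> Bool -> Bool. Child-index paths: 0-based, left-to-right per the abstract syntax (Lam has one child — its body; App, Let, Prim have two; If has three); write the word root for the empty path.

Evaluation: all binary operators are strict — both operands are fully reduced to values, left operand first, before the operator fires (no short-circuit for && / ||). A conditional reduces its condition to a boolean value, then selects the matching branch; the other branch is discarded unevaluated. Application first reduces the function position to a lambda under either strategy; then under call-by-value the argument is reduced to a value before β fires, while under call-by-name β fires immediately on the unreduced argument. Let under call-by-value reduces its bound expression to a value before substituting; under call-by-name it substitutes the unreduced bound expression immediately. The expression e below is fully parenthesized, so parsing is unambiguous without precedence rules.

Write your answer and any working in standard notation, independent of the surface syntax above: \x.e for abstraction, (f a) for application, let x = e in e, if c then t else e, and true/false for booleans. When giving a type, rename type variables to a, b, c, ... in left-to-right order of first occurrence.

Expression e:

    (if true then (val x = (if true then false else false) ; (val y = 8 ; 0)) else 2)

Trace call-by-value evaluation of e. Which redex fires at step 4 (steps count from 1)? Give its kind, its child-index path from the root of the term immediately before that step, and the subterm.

Working:
step 0: (if true then (let x = (if true then false else false) in (let y = 8 in 0)) else 2)
step 1: [if@root] (let x = (if true then false else false) in (let y = 8 in 0))
step 2: [if@0] (let x = false in (let y = 8 in 0))
step 3: [let@root] (let y = 8 in 0)
step 4: [let@root] 0

Answer: let at root : (let y = 8 in 0)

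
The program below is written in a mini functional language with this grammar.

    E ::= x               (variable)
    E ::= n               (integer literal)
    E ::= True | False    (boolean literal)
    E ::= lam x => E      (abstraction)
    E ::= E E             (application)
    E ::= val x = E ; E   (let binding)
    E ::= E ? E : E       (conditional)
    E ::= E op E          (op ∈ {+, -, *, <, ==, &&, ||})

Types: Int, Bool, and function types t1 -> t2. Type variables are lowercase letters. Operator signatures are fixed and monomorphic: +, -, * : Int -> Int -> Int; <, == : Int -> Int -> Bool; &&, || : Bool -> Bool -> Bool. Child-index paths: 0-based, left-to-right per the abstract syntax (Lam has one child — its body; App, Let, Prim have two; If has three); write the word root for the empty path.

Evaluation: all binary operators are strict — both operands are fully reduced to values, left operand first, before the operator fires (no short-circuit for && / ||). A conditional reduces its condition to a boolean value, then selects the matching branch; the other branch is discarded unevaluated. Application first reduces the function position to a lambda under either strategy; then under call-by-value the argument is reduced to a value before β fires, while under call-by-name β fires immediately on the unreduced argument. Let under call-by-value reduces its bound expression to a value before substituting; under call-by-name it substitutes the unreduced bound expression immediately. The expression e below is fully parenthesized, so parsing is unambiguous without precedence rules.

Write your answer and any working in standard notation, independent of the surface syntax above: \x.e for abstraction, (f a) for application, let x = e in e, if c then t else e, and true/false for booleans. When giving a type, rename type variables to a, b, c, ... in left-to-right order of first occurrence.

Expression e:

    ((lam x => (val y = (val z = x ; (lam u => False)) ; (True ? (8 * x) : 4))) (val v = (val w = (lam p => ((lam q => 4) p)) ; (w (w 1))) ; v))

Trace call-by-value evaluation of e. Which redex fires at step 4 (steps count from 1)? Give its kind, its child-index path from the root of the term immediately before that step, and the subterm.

Answer: beta at 1.0 : ((\p.((\q.4) p)) 4)

Working:
step 0: ((\x.(let y = (let z = x in (\u.false)) in (if true then (8 * x) else 4))) (let v = (let w = (\p.((\q.4) p)) in (w (w 1))) in v))
step 1: [let@1.0] ((\x.(let y = (let z = x in (\u.false)) in (if true then (8 * x) else 4))) (let v = ((\p.((\q.4) p)) ((\p.((\q.4) p)) 1)) in v))
step 2: [beta@1.0.1] ((\x.(let y = (let z = x in (\u.false)) in (if true then (8 * x) else 4))) (let v = ((\p.((\q.4) p)) ((\q.4) 1)) in v))
step 3: [beta@1.0.1] ((\x.(let y = (let z = x in (\u.false)) in (if true then (8 * x) else 4))) (let v = ((\p.((\q.4) p)) 4) in v))
step 4: [beta@1.0] ((\x.(let y = (let z = x in (\u.false)) in (if true then (8 * x) else 4))) (let v = ((\q.4) 4) in v))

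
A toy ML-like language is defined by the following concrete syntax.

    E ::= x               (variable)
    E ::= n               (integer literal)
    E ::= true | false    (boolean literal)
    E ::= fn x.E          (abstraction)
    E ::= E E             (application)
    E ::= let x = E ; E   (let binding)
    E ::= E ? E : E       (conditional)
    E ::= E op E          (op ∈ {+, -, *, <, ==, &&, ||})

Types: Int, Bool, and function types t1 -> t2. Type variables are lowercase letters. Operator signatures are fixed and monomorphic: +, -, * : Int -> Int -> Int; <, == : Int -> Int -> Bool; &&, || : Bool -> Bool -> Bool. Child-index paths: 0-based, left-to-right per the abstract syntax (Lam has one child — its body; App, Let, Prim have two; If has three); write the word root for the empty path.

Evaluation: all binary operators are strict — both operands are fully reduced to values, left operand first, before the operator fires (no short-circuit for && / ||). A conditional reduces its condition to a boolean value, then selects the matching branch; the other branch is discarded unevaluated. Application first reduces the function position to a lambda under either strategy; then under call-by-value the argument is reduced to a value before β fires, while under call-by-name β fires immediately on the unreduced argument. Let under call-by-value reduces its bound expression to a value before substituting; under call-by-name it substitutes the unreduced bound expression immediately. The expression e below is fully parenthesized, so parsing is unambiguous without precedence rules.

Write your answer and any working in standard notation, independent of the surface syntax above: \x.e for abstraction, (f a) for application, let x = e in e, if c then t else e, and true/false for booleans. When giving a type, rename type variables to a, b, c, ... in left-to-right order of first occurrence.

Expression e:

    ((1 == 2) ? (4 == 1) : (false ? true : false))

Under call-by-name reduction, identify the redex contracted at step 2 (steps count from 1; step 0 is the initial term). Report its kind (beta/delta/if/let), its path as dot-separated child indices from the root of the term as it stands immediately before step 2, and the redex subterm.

Answer: if at root : (if false then (4 == 1) else (if false then true else false))

Trace:
step 0: (if (1 == 2) then (4 == 1) else (if false then true else false))
step 1: [delta@0] (if false then (4 == 1) else (if false then true else false))
step 2: [if@root] (if false then true else false)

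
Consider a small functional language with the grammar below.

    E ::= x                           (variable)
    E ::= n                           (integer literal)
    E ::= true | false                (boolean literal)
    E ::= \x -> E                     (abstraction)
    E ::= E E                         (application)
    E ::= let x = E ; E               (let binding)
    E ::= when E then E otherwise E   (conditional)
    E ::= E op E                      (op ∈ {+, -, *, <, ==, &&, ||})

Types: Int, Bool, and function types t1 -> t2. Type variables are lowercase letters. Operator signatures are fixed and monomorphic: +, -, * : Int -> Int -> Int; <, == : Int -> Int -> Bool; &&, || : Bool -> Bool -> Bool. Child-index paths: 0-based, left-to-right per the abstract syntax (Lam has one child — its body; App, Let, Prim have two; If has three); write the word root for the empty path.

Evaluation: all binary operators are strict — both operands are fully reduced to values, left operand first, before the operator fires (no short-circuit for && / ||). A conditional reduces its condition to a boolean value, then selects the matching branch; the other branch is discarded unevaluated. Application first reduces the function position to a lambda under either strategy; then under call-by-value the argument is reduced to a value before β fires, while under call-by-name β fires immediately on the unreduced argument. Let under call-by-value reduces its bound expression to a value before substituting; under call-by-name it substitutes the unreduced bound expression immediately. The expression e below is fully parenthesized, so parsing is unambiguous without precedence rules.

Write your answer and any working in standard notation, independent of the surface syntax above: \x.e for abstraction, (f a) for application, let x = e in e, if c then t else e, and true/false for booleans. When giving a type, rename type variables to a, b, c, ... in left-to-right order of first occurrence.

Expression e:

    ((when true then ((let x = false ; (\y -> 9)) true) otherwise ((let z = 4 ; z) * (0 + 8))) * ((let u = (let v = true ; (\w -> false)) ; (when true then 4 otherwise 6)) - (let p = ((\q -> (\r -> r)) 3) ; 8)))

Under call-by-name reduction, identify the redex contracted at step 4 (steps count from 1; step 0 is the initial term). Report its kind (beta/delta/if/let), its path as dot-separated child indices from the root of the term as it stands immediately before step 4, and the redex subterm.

Working:
step 0: ((if true then ((let x = false in (\y.9)) true) else ((let z = 4 in z) * (0 + 8))) * ((let u = (let v = true in (\w.false)) in (if true then 4 else 6)) - (let p = ((\q.(\r.r)) 3) in 8)))
step 1: [if@0] (((let x = false in (\y.9)) true) * ((let u = (let v = true in (\w.false)) in (if true then 4 else 6)) - (let p = ((\q.(\r.r)) 3) in 8)))
step 2: [let@0.0] (((\y.9) true) * ((let u = (let v = true in (\w.false)) in (if true then 4 else 6)) - (let p = ((\q.(\r.r)) 3) in 8)))
step 3: [beta@0] (9 * ((let u = (let v = true in (\w.false)) in (if true then 4 else 6)) - (let p = ((\q.(\r.r)) 3) in 8)))
step 4: [let@1.0] (9 * ((if true then 4 else 6) - (let p = ((\q.(\r.r)) 3) in 8)))

Answer: let at 1.0 : (let u = (let v = true in (\w.false)) in (if true then 4 else 6))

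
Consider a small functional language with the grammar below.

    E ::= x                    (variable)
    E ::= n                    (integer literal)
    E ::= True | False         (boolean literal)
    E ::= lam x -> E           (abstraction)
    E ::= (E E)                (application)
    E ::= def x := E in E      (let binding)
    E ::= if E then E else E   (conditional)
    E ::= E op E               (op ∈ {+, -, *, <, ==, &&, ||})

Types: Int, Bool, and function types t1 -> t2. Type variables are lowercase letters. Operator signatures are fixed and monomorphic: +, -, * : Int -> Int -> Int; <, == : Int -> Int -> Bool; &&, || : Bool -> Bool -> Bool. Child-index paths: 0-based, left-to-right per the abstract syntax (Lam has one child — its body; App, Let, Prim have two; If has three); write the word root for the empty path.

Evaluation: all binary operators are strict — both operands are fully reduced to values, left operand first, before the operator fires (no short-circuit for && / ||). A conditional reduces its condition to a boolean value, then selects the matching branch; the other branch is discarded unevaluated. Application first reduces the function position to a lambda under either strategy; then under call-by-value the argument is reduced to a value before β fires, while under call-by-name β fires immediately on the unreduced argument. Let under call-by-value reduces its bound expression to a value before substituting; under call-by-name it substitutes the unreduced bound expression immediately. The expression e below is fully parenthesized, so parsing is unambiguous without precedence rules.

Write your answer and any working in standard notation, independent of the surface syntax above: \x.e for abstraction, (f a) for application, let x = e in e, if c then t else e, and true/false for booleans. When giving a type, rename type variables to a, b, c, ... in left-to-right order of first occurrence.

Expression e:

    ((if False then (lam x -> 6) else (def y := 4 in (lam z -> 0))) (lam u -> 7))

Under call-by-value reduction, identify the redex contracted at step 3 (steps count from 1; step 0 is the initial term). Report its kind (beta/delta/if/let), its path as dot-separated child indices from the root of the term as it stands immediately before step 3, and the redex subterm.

Answer: beta at root : ((\z.0) (\u.7))

Trace:
step 0: ((if false then (\x.6) else (let y = 4 in (\z.0))) (\u.7))
step 1: [if@0] ((let y = 4 in (\z.0)) (\u.7))
step 2: [let@0] ((\z.0) (\u.7))
step 3: [beta@root] 0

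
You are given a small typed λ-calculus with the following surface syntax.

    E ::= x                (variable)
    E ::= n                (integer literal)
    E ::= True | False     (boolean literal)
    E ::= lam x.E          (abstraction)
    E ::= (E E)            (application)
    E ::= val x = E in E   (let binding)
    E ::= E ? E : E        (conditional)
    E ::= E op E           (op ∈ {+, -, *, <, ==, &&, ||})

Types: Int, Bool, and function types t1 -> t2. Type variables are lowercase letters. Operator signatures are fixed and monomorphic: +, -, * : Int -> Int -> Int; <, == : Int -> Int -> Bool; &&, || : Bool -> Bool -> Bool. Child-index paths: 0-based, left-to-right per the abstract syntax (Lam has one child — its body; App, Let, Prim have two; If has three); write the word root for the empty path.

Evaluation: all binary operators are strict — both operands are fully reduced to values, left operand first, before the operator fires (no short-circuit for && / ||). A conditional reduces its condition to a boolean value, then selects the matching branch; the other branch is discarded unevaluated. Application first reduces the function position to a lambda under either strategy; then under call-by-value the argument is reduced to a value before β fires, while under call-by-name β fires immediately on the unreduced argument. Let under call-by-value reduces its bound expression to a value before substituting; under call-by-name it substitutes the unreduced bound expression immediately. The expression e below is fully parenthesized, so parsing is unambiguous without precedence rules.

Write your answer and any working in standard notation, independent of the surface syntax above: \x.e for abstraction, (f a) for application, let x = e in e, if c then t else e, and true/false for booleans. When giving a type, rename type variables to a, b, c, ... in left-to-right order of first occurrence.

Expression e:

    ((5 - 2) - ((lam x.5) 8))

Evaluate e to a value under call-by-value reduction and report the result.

Answer: -2

Working:
step 0: ((5 - 2) - ((\x.5) 8))
step 1: [delta@0] (3 - ((\x.5) 8))
step 2: [beta@1] (3 - 5)
step 3: [delta@root] -2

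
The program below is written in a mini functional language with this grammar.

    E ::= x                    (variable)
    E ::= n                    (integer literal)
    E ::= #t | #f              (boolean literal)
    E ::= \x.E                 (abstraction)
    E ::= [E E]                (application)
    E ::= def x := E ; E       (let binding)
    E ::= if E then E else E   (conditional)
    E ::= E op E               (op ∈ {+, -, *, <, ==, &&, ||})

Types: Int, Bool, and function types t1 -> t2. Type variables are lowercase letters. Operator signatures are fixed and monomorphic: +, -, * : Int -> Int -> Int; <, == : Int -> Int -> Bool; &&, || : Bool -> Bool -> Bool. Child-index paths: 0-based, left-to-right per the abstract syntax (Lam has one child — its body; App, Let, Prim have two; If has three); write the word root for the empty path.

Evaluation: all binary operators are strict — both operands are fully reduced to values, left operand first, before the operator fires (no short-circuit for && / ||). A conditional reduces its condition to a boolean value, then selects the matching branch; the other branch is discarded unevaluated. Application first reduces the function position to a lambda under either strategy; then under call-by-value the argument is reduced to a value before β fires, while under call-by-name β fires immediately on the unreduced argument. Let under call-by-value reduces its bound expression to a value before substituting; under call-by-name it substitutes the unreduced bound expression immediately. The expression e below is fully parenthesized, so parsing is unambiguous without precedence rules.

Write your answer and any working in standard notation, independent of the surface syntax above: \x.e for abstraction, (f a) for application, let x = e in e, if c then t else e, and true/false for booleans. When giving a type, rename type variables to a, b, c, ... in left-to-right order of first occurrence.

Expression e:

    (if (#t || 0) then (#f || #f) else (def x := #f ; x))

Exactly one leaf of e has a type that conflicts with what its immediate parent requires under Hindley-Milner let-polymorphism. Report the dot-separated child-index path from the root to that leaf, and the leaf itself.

Answer: 0.1 : 0

Trace:
  unify Bool ~ Bool
  unify Int ~ Bool
  FAIL: mismatch Int ~ Bool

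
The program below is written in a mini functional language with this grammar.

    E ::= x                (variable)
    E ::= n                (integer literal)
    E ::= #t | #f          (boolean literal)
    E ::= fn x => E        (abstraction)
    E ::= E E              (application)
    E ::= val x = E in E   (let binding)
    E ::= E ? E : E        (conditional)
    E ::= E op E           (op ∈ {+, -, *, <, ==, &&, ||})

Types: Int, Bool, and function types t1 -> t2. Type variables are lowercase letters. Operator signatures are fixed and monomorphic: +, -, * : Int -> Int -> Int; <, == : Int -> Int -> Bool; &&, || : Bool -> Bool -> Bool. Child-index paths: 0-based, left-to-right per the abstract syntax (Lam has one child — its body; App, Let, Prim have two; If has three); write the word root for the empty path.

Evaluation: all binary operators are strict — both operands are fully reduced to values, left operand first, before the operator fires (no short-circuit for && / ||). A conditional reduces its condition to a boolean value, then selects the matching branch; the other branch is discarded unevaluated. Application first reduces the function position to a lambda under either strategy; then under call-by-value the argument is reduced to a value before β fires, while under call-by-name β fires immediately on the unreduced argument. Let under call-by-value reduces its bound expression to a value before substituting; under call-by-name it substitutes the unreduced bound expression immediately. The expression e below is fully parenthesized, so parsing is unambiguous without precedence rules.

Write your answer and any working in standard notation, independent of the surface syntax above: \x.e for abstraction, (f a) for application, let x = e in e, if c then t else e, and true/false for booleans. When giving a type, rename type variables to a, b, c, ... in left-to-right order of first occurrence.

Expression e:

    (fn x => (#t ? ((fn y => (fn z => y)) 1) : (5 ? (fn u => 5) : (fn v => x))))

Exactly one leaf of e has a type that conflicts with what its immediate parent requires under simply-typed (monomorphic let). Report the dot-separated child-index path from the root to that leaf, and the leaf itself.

Derivation:
  unify Bool ~ Bool
y : b
\z._ : c -> b
\y._ : b -> c -> b
  unify b -> c -> b ~ Int -> d
  unify b ~ Int
  unify c -> Int ~ d
_ _ : c -> Int
  unify Int ~ Bool
  FAIL: mismatch Int ~ Bool

Answer: 0.2.0 : 5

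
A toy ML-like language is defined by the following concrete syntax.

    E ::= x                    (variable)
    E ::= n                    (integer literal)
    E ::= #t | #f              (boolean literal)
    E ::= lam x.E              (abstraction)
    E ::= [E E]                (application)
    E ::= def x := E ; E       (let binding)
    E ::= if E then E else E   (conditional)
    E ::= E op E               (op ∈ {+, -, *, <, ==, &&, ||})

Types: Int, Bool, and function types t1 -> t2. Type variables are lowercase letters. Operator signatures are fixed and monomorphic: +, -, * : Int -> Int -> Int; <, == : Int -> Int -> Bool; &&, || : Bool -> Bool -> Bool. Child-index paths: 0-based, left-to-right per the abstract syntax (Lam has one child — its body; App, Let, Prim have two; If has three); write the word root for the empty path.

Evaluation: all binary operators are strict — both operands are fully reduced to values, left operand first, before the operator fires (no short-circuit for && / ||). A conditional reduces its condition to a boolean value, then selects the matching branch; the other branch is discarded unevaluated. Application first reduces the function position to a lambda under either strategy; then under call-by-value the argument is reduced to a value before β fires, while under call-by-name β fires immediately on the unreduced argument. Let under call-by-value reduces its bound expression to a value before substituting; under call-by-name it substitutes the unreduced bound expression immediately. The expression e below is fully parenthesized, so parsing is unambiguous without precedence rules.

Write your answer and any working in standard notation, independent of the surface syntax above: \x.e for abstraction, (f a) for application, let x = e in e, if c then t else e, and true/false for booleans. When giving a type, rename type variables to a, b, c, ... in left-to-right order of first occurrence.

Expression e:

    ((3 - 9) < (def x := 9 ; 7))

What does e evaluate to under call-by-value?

Trace:
step 0: ((3 - 9) < (let x = 9 in 7))
step 1: [delta@0] (-6 < (let x = 9 in 7))
step 2: [let@1] (-6 < 7)
step 3: [delta@root] true

Answer: true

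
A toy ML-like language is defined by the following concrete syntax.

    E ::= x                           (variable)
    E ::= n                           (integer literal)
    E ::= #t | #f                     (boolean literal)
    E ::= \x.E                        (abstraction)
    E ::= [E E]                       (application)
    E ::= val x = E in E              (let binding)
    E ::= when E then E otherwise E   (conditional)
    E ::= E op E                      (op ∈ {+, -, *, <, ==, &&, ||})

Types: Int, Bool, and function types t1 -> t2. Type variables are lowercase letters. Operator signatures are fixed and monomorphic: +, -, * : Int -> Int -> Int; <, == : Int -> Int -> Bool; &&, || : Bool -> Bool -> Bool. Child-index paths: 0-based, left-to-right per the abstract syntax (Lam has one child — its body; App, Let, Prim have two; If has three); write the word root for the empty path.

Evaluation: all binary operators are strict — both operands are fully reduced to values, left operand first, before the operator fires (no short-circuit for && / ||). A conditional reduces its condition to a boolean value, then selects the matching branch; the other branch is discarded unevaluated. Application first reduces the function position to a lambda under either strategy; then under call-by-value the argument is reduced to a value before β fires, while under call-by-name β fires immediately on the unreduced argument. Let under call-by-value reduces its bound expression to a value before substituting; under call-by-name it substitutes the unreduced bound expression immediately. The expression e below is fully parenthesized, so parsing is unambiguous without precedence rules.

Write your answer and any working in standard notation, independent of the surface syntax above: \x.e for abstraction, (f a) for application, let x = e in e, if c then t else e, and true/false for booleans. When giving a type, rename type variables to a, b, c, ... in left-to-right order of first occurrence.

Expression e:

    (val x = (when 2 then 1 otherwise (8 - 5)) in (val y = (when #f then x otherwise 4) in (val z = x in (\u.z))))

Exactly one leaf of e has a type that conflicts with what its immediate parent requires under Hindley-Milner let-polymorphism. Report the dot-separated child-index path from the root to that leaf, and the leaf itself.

Derivation:
  unify Int ~ Bool
  FAIL: mismatch Int ~ Bool

Answer: 0.0 : 2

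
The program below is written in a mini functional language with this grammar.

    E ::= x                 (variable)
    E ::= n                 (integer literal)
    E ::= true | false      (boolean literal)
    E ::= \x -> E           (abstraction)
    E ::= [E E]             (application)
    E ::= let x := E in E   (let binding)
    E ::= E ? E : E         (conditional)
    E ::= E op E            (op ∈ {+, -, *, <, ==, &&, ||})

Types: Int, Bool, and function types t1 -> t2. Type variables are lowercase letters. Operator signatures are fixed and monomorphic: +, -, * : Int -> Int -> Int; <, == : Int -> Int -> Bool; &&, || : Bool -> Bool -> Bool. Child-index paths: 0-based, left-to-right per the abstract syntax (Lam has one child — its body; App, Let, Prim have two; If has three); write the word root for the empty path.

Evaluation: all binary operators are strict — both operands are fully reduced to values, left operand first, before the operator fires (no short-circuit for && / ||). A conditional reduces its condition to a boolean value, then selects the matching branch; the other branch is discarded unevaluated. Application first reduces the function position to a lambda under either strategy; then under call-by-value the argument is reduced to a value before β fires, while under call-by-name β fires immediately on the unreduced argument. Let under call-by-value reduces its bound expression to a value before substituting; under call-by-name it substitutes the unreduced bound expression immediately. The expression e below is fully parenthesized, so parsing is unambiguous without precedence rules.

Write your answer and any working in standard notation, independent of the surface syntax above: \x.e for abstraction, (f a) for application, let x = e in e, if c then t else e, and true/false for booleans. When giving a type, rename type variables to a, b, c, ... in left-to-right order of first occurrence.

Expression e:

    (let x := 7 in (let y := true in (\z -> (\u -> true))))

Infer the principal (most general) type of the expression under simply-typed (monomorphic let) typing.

Derivation:
let x : Int
let y : Bool
\u._ : b -> Bool
\z._ : a -> b -> Bool

Answer: a -> b -> Bool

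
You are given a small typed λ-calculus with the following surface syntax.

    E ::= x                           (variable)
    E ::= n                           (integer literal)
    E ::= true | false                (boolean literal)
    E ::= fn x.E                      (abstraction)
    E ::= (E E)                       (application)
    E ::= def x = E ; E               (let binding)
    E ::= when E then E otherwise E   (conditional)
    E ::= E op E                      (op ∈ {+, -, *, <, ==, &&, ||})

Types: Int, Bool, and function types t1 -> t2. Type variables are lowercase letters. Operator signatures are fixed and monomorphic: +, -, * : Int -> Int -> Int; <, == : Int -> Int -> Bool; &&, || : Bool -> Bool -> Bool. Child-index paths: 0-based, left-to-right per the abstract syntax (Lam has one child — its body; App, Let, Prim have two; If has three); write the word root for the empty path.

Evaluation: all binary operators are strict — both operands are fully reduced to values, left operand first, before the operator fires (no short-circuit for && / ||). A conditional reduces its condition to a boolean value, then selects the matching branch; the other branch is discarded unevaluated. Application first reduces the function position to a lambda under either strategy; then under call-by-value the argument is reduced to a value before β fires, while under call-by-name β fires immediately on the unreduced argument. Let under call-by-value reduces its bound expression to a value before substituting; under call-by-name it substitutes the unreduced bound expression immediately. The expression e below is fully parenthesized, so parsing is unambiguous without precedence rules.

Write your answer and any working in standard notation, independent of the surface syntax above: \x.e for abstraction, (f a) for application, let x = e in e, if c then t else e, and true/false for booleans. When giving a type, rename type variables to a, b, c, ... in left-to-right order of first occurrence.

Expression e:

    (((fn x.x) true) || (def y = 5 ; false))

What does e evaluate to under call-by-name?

Working:
step 0: (((\x.x) true) || (let y = 5 in false))
step 1: [beta@0] (true || (let y = 5 in false))
step 2: [let@1] (true || false)
step 3: [delta@root] true

Answer: true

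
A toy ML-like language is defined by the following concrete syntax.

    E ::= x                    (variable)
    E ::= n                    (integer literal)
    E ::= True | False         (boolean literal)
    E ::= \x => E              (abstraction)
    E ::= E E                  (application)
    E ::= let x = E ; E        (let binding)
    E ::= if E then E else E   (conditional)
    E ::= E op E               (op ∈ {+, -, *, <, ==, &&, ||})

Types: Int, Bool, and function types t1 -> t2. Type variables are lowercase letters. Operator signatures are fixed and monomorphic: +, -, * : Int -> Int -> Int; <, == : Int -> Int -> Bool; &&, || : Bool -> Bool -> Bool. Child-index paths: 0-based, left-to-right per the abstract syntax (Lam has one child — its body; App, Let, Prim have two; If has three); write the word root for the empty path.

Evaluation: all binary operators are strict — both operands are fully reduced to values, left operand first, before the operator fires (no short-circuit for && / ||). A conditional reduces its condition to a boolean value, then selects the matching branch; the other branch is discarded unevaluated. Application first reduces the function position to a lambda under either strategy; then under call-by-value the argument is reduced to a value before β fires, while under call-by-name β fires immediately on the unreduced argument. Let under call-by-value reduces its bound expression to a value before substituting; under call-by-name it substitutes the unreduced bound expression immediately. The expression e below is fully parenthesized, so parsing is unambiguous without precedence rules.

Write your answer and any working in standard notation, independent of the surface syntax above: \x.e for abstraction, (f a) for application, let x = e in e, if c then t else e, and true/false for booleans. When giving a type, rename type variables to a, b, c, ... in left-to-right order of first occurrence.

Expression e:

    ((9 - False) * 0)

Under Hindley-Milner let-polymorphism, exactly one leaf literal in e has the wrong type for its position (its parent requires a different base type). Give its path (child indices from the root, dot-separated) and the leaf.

Answer: 0.1 : false

Trace:
  unify Int ~ Int
  unify Bool ~ Int
  FAIL: mismatch Bool ~ Int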